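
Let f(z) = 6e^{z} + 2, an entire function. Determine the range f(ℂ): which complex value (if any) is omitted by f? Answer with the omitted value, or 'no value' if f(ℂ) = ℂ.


Little Picard bounds the complement of f(ℂ) to at most one point.
e^{z} is never zero on ℂ, so 6·e^{z} takes every value in ℂ ∖ {0}. Adding 2 shifts the range to ℂ ∖ {2}. Thus f omits exactly the value 2.

Omitted value: 2.


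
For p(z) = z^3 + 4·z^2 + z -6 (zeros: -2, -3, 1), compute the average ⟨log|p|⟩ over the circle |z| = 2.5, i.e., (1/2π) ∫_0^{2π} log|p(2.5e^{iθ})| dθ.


Zeros: -3, -2, 1; r = 2.5.
Inside |z| < r: -2, 1. Outside (|z| ≥ r): -3.
p(0) = -6, so log|p(0)| = log(6) = 1.7918.
Apply Jensen: I(r) = log|p(0)| + Σ_k log(r/|z_k|), summed over zeros inside |z| < r.
  log(r/|z_k|) for z_k = -2: log(2.5/2) = 0.2231
  log(r/|z_k|) for z_k = 1: log(2.5/1) = 0.9163
  Outside zeros (-3) contribute nothing to the Jensen sum.
Sum over inside zeros: 1.1394.
I(r) = log|p(0)| + (inside sum) = 1.7918 + 1.1394 = 2.9312.
Note: since some zeros are outside |z| ≤ r, the simplified n·log(r) form does NOT apply — only the inside zeros contribute.

I(r) ≈ 2.9312.


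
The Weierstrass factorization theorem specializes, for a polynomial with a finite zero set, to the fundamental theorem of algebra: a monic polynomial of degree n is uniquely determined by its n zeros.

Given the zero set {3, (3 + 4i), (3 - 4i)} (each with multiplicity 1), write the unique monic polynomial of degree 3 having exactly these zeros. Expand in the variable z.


The polynomial is p(z) = ∏_{α ∈ S} (z − α), where S = {3, (3 + 4i), (3 - 4i)}.
Expanding the product yields: p(z) = z^3 -9·z^2 + 43·z -75.
Note conjugate pairs combine to real quadratics: (z − (3+4i))(z − (3−4i)) = z² − 6z + 25.
The resulting polynomial has degree 3 and real coefficients as required.

p(z) = z^3 -9·z^2 + 43·z -75.


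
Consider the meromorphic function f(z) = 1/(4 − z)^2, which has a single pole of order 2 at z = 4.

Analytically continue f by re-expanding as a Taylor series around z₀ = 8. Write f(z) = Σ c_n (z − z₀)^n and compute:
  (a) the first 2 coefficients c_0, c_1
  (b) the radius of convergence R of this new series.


Let w = z − z₀, so z = z₀ + w.
Then 4 − z = 4 − (z₀ + w) = (4 − z₀) − w = -4 − w.
f(z) = 1/(-4 − w)^2 = (1/(-4)^2) · (1 − w/(-4))^{−2}.
By the binomial series (1−u)^{−2} = Σ_{n≥0} C(n+1, 1) u^n for |u|<1, with u = w/(-4):
  c_n = C(n+1, 1) / (-4)^(n+2).
  c_0 = 1/(-4)^2 = 1/16.
  c_1 = 2/(-4)^3 = -1/32.
The series is valid for |w/d| < 1, i.e. |z − z₀| < |d|.
Radius of convergence: R = |4 − z₀| = |-4| = 4 (distance from z₀ to the singularity z = 4).

c_0 = 1/16, c_1 = -1/32; R = 4.


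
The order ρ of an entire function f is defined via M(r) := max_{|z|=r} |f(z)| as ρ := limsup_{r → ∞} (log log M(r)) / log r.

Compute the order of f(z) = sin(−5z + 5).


sin(w) is a linear combination of e^{iw} and e^{−iw} (or e^w, e^{−w} in the hyperbolic case), so |sin(w)| ≤ e^{|w|}. With w = −5z + 5, |w| ≤ 5|z| + 5 = 5r + 5 on |z| = r, giving M(r) ≤ e^{5r + 5}, so ρ ≤ 1. On a suitable ray (z = it for sin/cos; z = t for sinh/cosh, t real → ∞), |sin(−5z + 5)| grows like e^{5|t|}/2, so ρ ≥ 1. Hence ρ = 1.
Therefore ρ = 1.

Order ρ = 1.


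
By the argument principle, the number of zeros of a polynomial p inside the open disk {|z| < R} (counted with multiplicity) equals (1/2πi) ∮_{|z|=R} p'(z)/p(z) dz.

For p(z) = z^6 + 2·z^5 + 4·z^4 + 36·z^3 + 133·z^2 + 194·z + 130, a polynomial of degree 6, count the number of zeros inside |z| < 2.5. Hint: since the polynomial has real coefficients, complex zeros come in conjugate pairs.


The zeros of p are: (2 + 3i), (2 - 3i), (-2 + 1i), (-2 - 1i), (-1 + 1i), (-1 - 1i).
Their magnitudes are: 3.606, 3.606, 2.236, 2.236, 1.414, 1.414.
Zeros with |z| < R = 2.5: (-2 + 1i), (-2 - 1i), (-1 + 1i), (-1 - 1i).
Count = 4.
By the argument principle, (1/2πi) ∮_{|z|=R} p'(z)/p(z) dz equals exactly this count.

Number of zeros inside |z| < 2.5: 4.


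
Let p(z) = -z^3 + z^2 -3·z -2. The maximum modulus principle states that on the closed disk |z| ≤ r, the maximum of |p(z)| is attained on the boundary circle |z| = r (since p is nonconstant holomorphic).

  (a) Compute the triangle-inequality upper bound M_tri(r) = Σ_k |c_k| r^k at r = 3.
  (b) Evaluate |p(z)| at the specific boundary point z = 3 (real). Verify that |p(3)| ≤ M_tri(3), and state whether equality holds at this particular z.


Coefficients: c_0 = -2, c_1 = -3, c_2 = 1, c_3 = -1. Radius r = 3.
Part (a). Triangle bound: M_tri(r) = Σ_k |c_k| r^k
  = |-2|·3^0 + |-3|·3^1 + |1|·3^2 + |-1|·3^3
  = 2 + 9 + 9 + 27 = 47.
This bounds M(r) := max_{|z|=r} |p(z)| from above; equality holds iff all terms c_k z^k can be made to align in phase at a single z on |z|=r.
Part (b). At z = 3 (real, on the circle |z| = r):
  p(3) = (-2)·3^0 + (-3)·3^1 + (1)·3^2 + (-1)·3^3 = -29.
  |p(3)| = 29.
Check: |p(3)| = 29 ≤ 47 = M_tri(3). ✓ Equality does not hold at z = 3 (the coefficients have mixed signs, so the terms do not all align in phase there).

M_tri(3) = 47; |p(3)| = 29; equality at z=3: no.


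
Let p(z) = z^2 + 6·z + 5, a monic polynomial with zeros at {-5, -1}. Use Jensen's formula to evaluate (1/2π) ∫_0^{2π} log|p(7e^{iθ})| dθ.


Zeros: -5, -1; r = 7.
Inside |z| < r: -5, -1. Outside (|z| ≥ r): ∅.
p(0) = 5, so log|p(0)| = log(5) = 1.6094.
Apply Jensen: I(r) = log|p(0)| + Σ_k log(r/|z_k|), summed over zeros inside |z| < r.
  log(r/|z_k|) for z_k = -5: log(7/5) = 0.3365
  log(r/|z_k|) for z_k = -1: log(7/1) = 1.9459
Sum over inside zeros: 2.2824.
I(r) = log|p(0)| + (inside sum) = 1.6094 + 2.2824 = 3.8918.
Closed form (all zeros inside, monic): I(r) = n·log(r) = 2·log(7) = 3.8918. ✓

I(r) ≈ 3.8918.


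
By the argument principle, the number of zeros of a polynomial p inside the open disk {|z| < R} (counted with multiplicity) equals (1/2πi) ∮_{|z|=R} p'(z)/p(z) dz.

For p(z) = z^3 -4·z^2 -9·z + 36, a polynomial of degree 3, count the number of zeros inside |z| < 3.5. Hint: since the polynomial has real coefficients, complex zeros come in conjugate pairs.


The zeros of p are: 3, 4, -3.
Their magnitudes are: 3, 4, 3.
Zeros with |z| < R = 3.5: 3, -3.
Count = 2.
By the argument principle, (1/2πi) ∮_{|z|=R} p'(z)/p(z) dz equals exactly this count.

Number of zeros inside |z| < 3.5: 2.


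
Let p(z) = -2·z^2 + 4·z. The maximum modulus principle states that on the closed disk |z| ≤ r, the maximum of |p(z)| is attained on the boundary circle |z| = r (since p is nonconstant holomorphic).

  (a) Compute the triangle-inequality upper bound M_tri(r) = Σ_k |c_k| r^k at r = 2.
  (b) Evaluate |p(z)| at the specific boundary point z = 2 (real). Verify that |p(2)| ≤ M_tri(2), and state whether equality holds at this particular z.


Coefficients: c_0 = 0, c_1 = 4, c_2 = -2. Radius r = 2.
Part (a). Triangle bound: M_tri(r) = Σ_k |c_k| r^k
  = |0|·2^0 + |4|·2^1 + |-2|·2^2
  = 0 + 8 + 8 = 16.
This bounds M(r) := max_{|z|=r} |p(z)| from above; equality holds iff all terms c_k z^k can be made to align in phase at a single z on |z|=r.
Part (b). At z = 2 (real, on the circle |z| = r):
  p(2) = (0)·2^0 + (4)·2^1 + (-2)·2^2 = 0.
  |p(2)| = 0.
Check: |p(2)| = 0 ≤ 16 = M_tri(2). ✓ Equality does not hold at z = 2 (the coefficients have mixed signs, so the terms do not all align in phase there).

M_tri(2) = 16; |p(2)| = 0; equality at z=2: no.


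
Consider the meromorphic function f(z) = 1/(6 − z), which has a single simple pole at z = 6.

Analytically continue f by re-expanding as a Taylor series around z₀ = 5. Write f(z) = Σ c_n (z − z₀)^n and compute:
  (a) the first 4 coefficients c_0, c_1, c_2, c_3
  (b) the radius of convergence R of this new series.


Let w = z − z₀, so z = z₀ + w.
Then 6 − z = 6 − (z₀ + w) = (6 − z₀) − w = 1 − w.
f(z) = 1/(1 − w) = (1/(1)) · 1/(1 − w/(1)) = Σ_{n≥0} w^n / (1)^(n+1).
So c_n = 1/(1)^(n+1):
  c_0 = 1/(1)^1 = 1.
  c_1 = 1/(1)^2 = 1.
  c_2 = 1/(1)^3 = 1.
  c_3 = 1/(1)^4 = 1.
The series is valid for |w/d| < 1, i.e. |z − z₀| < |d|.
Radius of convergence: R = |6 − z₀| = |1| = 1 (distance from z₀ to the singularity z = 6).

c_0 = 1, c_1 = 1, c_2 = 1, c_3 = 1; R = 1.


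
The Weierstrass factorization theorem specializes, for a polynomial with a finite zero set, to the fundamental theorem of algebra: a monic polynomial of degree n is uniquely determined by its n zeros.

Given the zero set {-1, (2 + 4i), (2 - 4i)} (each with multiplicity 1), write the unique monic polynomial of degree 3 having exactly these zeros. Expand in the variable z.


The polynomial is p(z) = ∏_{α ∈ S} (z − α), where S = {-1, (2 + 4i), (2 - 4i)}.
Expanding the product yields: p(z) = z^3 -3·z^2 + 16·z + 20.
Note conjugate pairs combine to real quadratics: (z − (2+4i))(z − (2−4i)) = z² − 4z + 20.
The resulting polynomial has degree 3 and real coefficients as required.

p(z) = z^3 -3·z^2 + 16·z + 20.


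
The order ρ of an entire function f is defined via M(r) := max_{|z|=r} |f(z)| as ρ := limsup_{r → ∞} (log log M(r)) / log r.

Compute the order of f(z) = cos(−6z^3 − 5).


Write cos(w) = (e^{iw} ± e^{−iw})/(2 or 2i), so |cos(w)| ≤ e^{|w|}. With w = −6z^3 − 5, |w| ≤ 6r^3 + 5 on |z|=r, giving M(r) ≤ e^{6r^3 + 5} and ρ ≤ 3. For the lower bound, choose z on |z|=r with -6z^3 purely imaginary of modulus 6r^3; then |cos(−6z^3 − 5)| grows like e^{6r^3}/2, so ρ ≥ 3. Hence ρ = 3.
Therefore ρ = 3.

Order ρ = 3.


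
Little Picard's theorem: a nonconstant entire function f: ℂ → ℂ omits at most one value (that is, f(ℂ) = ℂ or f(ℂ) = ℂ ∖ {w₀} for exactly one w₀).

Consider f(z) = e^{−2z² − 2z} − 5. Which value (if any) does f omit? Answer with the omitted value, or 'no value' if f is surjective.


Little Picard bounds the complement of f(ℂ) to at most one point.
The exponent g(z) = −2z² − 2z is a nonconstant polynomial, hence surjective onto ℂ. So e^{g(z)} takes every value in {e^w : w ∈ ℂ} = ℂ ∖ {0}. Adding -5 shifts the range to ℂ ∖ {-5}. f omits exactly -5.

Omitted value: -5.


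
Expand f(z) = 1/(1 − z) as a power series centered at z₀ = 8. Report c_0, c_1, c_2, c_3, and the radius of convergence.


Let w = z − z₀, so z = z₀ + w.
Then 1 − z = 1 − (z₀ + w) = (1 − z₀) − w = -7 − w.
f(z) = 1/(-7 − w) = (1/(-7)) · 1/(1 − w/(-7)) = Σ_{n≥0} w^n / (-7)^(n+1).
So c_n = 1/(-7)^(n+1):
  c_0 = 1/(-7)^1 = -1/7.
  c_1 = 1/(-7)^2 = 1/49.
  c_2 = 1/(-7)^3 = -1/343.
  c_3 = 1/(-7)^4 = 1/2401.
The series is valid for |w/d| < 1, i.e. |z − z₀| < |d|.
Radius of convergence: R = |1 − z₀| = |-7| = 7 (distance from z₀ to the singularity z = 1).

c_0 = -1/7, c_1 = 1/49, c_2 = -1/343, c_3 = 1/2401; R = 7.


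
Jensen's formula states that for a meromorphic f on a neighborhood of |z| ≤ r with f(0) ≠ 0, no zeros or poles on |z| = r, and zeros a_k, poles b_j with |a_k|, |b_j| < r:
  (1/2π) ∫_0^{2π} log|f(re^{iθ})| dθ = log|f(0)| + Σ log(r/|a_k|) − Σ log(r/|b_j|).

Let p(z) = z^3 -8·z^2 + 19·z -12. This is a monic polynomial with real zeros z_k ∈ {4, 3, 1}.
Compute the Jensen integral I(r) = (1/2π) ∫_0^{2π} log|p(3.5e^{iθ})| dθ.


Zeros: 1, 3, 4; r = 3.5.
Inside |z| < r: 1, 3. Outside (|z| ≥ r): 4.
p(0) = -12, so log|p(0)| = log(12) = 2.4849.
Apply Jensen: I(r) = log|p(0)| + Σ_k log(r/|z_k|), summed over zeros inside |z| < r.
  log(r/|z_k|) for z_k = 3: log(3.5/3) = 0.1542
  log(r/|z_k|) for z_k = 1: log(3.5/1) = 1.2528
  Outside zeros (4) contribute nothing to the Jensen sum.
Sum over inside zeros: 1.4069.
I(r) = log|p(0)| + (inside sum) = 2.4849 + 1.4069 = 3.8918.
Note: since some zeros are outside |z| ≤ r, the simplified n·log(r) form does NOT apply — only the inside zeros contribute.

I(r) ≈ 3.8918.


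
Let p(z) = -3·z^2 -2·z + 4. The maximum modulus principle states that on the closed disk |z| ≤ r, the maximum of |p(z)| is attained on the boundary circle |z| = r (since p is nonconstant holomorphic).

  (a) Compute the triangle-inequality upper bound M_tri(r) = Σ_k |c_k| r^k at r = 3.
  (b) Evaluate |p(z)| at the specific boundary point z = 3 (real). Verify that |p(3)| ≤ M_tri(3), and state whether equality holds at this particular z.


Coefficients: c_0 = 4, c_1 = -2, c_2 = -3. Radius r = 3.
Part (a). Triangle bound: M_tri(r) = Σ_k |c_k| r^k
  = |4|·3^0 + |-2|·3^1 + |-3|·3^2
  = 4 + 6 + 27 = 37.
This bounds M(r) := max_{|z|=r} |p(z)| from above; equality holds iff all terms c_k z^k can be made to align in phase at a single z on |z|=r.
Part (b). At z = 3 (real, on the circle |z| = r):
  p(3) = (4)·3^0 + (-2)·3^1 + (-3)·3^2 = -29.
  |p(3)| = 29.
Check: |p(3)| = 29 ≤ 37 = M_tri(3). ✓ Equality does not hold at z = 3 (the coefficients have mixed signs, so the terms do not all align in phase there).

M_tri(3) = 37; |p(3)| = 29; equality at z=3: no.


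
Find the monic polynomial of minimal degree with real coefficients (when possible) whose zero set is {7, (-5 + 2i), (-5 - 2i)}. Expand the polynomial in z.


The polynomial is p(z) = ∏_{α ∈ S} (z − α), where S = {7, (-5 + 2i), (-5 - 2i)}.
Expanding the product yields: p(z) = z^3 + 3·z^2 -41·z -203.
Note conjugate pairs combine to real quadratics: (z − (-5+2i))(z − (-5−2i)) = z² + 10z + 29.
The resulting polynomial has degree 3 and real coefficients as required.

p(z) = z^3 + 3·z^2 -41·z -203.


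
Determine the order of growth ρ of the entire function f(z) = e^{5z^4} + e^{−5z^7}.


Each summand is entire of order 4 and 7 respectively (as in the single-exponential case). The order of a sum is at most the max of the orders, so ρ ≤ 7. For the lower bound: on |z|=r choose arg z so that -5z^7 is real positive; then |e^{-5z^7}| = e^{5r^7} while |e^{5z^4}| ≤ e^{5r^4} = o(e^{5r^7}). So |f| ≥ e^{5r^7}(1 − o(1)) and ρ ≥ 7. Hence ρ = max(4, 7) = 7.
Therefore ρ = 7.

Order ρ = 7.


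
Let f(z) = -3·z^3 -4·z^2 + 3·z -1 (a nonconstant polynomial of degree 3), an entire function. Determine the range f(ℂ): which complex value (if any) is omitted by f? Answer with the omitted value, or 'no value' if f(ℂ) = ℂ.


Little Picard bounds the complement of f(ℂ) to at most one point.
For every w ∈ ℂ, the equation p(z) − w = 0 is a nonconstant polynomial in z and hence has at least one root by the fundamental theorem of algebra. So p is surjective onto ℂ, omitting no value.

Omitted value: no value.


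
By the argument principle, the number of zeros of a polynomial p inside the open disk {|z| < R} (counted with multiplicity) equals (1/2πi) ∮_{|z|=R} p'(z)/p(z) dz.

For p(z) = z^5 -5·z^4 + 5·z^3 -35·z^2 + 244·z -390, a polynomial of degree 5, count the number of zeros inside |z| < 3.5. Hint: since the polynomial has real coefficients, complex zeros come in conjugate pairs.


The zeros of p are: (-2 + 3i), (-2 - 3i), (3 + 1i), (3 - 1i), 3.
Their magnitudes are: 3.606, 3.606, 3.162, 3.162, 3.
Zeros with |z| < R = 3.5: (3 + 1i), (3 - 1i), 3.
Count = 3.
By the argument principle, (1/2πi) ∮_{|z|=R} p'(z)/p(z) dz equals exactly this count.

Number of zeros inside |z| < 3.5: 3.


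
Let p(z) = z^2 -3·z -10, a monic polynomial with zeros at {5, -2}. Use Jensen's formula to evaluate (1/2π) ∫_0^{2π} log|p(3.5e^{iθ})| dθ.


Zeros: -2, 5; r = 3.5.
Inside |z| < r: -2. Outside (|z| ≥ r): 5.
p(0) = -10, so log|p(0)| = log(10) = 2.3026.
Apply Jensen: I(r) = log|p(0)| + Σ_k log(r/|z_k|), summed over zeros inside |z| < r.
  log(r/|z_k|) for z_k = -2: log(3.5/2) = 0.5596
  Outside zeros (5) contribute nothing to the Jensen sum.
Sum over inside zeros: 0.5596.
I(r) = log|p(0)| + (inside sum) = 2.3026 + 0.5596 = 2.8622.
Note: since some zeros are outside |z| ≤ r, the simplified n·log(r) form does NOT apply — only the inside zeros contribute.

I(r) ≈ 2.8622.


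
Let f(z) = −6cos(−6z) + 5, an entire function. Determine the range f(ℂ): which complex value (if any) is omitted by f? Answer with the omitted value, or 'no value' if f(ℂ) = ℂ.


Little Picard bounds the complement of f(ℂ) to at most one point.
cos is entire and surjective onto ℂ: for every w ∈ ℂ, cos(ζ) = w has a solution ζ ∈ ℂ (e.g., via the complex inverse arccos). With ζ = −6z this gives z = ζ/(-6). Then -6·cos(−6z) takes every value in -6·ℂ = ℂ, and adding 5 is a bijection of ℂ. So f is surjective and omits no value. (Note: only on the real line is cos bounded by [−1, 1].)

Omitted value: no value.


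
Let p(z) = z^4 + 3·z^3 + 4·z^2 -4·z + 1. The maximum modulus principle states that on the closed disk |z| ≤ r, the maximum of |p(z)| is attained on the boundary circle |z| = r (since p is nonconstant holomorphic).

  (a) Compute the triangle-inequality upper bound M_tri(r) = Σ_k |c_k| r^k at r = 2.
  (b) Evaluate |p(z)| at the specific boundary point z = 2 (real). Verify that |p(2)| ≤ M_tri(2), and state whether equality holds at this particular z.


Coefficients: c_0 = 1, c_1 = -4, c_2 = 4, c_3 = 3, c_4 = 1. Radius r = 2.
Part (a). Triangle bound: M_tri(r) = Σ_k |c_k| r^k
  = |1|·2^0 + |-4|·2^1 + |4|·2^2 + |3|·2^3 + |1|·2^4
  = 1 + 8 + 16 + 24 + 16 = 65.
This bounds M(r) := max_{|z|=r} |p(z)| from above; equality holds iff all terms c_k z^k can be made to align in phase at a single z on |z|=r.
Part (b). At z = 2 (real, on the circle |z| = r):
  p(2) = (1)·2^0 + (-4)·2^1 + (4)·2^2 + (3)·2^3 + (1)·2^4 = 49.
  |p(2)| = 49.
Check: |p(2)| = 49 ≤ 65 = M_tri(2). ✓ Equality does not hold at z = 2 (the coefficients have mixed signs, so the terms do not all align in phase there).

M_tri(2) = 65; |p(2)| = 49; equality at z=2: no.


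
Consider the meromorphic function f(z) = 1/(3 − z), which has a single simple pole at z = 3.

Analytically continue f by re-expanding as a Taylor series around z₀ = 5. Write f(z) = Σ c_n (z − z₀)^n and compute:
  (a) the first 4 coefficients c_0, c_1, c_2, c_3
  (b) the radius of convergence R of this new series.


Let w = z − z₀, so z = z₀ + w.
Then 3 − z = 3 − (z₀ + w) = (3 − z₀) − w = -2 − w.
f(z) = 1/(-2 − w) = (1/(-2)) · 1/(1 − w/(-2)) = Σ_{n≥0} w^n / (-2)^(n+1).
So c_n = 1/(-2)^(n+1):
  c_0 = 1/(-2)^1 = -1/2.
  c_1 = 1/(-2)^2 = 1/4.
  c_2 = 1/(-2)^3 = -1/8.
  c_3 = 1/(-2)^4 = 1/16.
The series is valid for |w/d| < 1, i.e. |z − z₀| < |d|.
Radius of convergence: R = |3 − z₀| = |-2| = 2 (distance from z₀ to the singularity z = 3).

c_0 = -1/2, c_1 = 1/4, c_2 = -1/8, c_3 = 1/16; R = 2.


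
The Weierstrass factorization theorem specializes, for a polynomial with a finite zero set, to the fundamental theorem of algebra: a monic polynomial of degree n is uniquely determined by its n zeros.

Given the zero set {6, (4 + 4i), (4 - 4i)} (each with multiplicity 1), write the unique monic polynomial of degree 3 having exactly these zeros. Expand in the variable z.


The polynomial is p(z) = ∏_{α ∈ S} (z − α), where S = {6, (4 + 4i), (4 - 4i)}.
Expanding the product yields: p(z) = z^3 -14·z^2 + 80·z -192.
Note conjugate pairs combine to real quadratics: (z − (4+4i))(z − (4−4i)) = z² − 8z + 32.
The resulting polynomial has degree 3 and real coefficients as required.

p(z) = z^3 -14·z^2 + 80·z -192.


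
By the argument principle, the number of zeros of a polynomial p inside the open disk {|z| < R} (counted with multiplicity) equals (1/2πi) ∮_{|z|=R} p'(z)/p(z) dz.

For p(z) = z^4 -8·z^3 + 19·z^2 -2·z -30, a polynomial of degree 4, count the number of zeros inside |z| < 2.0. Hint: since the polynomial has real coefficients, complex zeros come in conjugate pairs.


The zeros of p are: 3, -1, (3 + 1i), (3 - 1i).
Their magnitudes are: 3, 1, 3.162, 3.162.
Zeros with |z| < R = 2.0: -1.
Count = 1.
By the argument principle, (1/2πi) ∮_{|z|=R} p'(z)/p(z) dz equals exactly this count.

Number of zeros inside |z| < 2.0: 1.


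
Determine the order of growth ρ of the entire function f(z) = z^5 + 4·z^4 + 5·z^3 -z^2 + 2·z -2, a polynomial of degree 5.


|f(z)| ≤ Σ|c_k|·r^k = O(r^5) as r → ∞. Polynomial growth is O(e^{r^ε}) for every ε > 0 (since r^5/e^{r^ε} → 0), so ρ ≤ ε for all ε > 0, i.e. ρ = 0. Every nonconstant polynomial has order 0.
Therefore ρ = 0.

Order ρ = 0.


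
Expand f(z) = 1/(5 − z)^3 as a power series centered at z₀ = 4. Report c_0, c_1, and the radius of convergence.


Let w = z − z₀, so z = z₀ + w.
Then 5 − z = 5 − (z₀ + w) = (5 − z₀) − w = 1 − w.
f(z) = 1/(1 − w)^3 = (1/(1)^3) · (1 − w/(1))^{−3}.
By the binomial series (1−u)^{−3} = Σ_{n≥0} C(n+2, 2) u^n for |u|<1, with u = w/(1):
  c_n = C(n+2, 2) / (1)^(n+3).
  c_0 = 1/(1)^3 = 1.
  c_1 = 3/(1)^4 = 3.
The series is valid for |w/d| < 1, i.e. |z − z₀| < |d|.
Radius of convergence: R = |5 − z₀| = |1| = 1 (distance from z₀ to the singularity z = 5).

c_0 = 1, c_1 = 3; R = 1.


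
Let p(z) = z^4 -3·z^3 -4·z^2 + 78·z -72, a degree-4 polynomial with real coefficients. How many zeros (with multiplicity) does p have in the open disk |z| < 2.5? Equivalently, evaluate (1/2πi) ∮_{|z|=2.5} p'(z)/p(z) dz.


The zeros of p are: -4, (3 + 3i), (3 - 3i), 1.
Their magnitudes are: 4, 4.243, 4.243, 1.
Zeros with |z| < R = 2.5: 1.
Count = 1.
By the argument principle, (1/2πi) ∮_{|z|=R} p'(z)/p(z) dz equals exactly this count.

Number of zeros inside |z| < 2.5: 1.


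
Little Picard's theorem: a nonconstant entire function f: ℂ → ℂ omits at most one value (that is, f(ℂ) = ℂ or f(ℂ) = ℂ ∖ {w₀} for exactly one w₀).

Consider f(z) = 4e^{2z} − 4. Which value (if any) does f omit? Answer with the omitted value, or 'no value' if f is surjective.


Little Picard bounds the complement of f(ℂ) to at most one point.
e^{2z} is never zero on ℂ, so 4·e^{2z} takes every value in ℂ ∖ {0}. Adding -4 shifts the range to ℂ ∖ {-4}. Thus f omits exactly the value -4.

Omitted value: -4.


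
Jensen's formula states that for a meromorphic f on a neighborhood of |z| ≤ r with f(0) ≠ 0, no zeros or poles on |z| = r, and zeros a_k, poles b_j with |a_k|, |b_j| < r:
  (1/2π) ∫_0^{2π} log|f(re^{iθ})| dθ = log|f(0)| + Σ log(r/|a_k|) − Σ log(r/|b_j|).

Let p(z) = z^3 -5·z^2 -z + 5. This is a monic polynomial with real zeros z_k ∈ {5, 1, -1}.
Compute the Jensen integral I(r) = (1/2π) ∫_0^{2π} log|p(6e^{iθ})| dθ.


Zeros: -1, 1, 5; r = 6.
Inside |z| < r: -1, 1, 5. Outside (|z| ≥ r): ∅.
p(0) = 5, so log|p(0)| = log(5) = 1.6094.
Apply Jensen: I(r) = log|p(0)| + Σ_k log(r/|z_k|), summed over zeros inside |z| < r.
  log(r/|z_k|) for z_k = 5: log(6/5) = 0.1823
  log(r/|z_k|) for z_k = 1: log(6/1) = 1.7918
  log(r/|z_k|) for z_k = -1: log(6/1) = 1.7918
Sum over inside zeros: 3.7658.
I(r) = log|p(0)| + (inside sum) = 1.6094 + 3.7658 = 5.3753.
Closed form (all zeros inside, monic): I(r) = n·log(r) = 3·log(6) = 5.3753. ✓

I(r) ≈ 5.3753.


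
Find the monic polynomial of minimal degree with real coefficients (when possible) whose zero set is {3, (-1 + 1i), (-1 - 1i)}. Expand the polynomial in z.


The polynomial is p(z) = ∏_{α ∈ S} (z − α), where S = {3, (-1 + 1i), (-1 - 1i)}.
Expanding the product yields: p(z) = z^3 -z^2 -4·z -6.
Note conjugate pairs combine to real quadratics: (z − (-1+1i))(z − (-1−1i)) = z² + 2z + 2.
The resulting polynomial has degree 3 and real coefficients as required.

p(z) = z^3 -z^2 -4·z -6.


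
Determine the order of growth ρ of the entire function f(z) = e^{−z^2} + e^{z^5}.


Each summand is entire of order 2 and 5 respectively (as in the single-exponential case). The order of a sum is at most the max of the orders, so ρ ≤ 5. For the lower bound: on |z|=r choose arg z so that 1z^5 is real positive; then |e^{1z^5}| = e^{1r^5} while |e^{-1z^2}| ≤ e^{1r^2} = o(e^{1r^5}). So |f| ≥ e^{1r^5}(1 − o(1)) and ρ ≥ 5. Hence ρ = max(2, 5) = 5.
Therefore ρ = 5.

Order ρ = 5.


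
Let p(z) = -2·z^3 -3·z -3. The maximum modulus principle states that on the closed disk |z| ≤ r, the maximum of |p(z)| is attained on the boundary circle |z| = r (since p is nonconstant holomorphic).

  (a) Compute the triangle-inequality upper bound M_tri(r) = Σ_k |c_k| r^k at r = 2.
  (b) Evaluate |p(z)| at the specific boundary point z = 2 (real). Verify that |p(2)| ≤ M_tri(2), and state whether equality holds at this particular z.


Coefficients: c_0 = -3, c_1 = -3, c_2 = 0, c_3 = -2. Radius r = 2.
Part (a). Triangle bound: M_tri(r) = Σ_k |c_k| r^k
  = |-3|·2^0 + |-3|·2^1 + |0|·2^2 + |-2|·2^3
  = 3 + 6 + 0 + 16 = 25.
This bounds M(r) := max_{|z|=r} |p(z)| from above; equality holds iff all terms c_k z^k can be made to align in phase at a single z on |z|=r.
Part (b). At z = 2 (real, on the circle |z| = r):
  p(2) = (-3)·2^0 + (-3)·2^1 + (0)·2^2 + (-2)·2^3 = -25.
  |p(2)| = 25.
Since all nonzero coefficients share the same sign, |p(2)| = 25 = M_tri(2); the triangle bound is attained at z = 2, so in fact M(r) = 25.

M_tri(2) = 25; |p(2)| = 25; equality at z=2: yes.


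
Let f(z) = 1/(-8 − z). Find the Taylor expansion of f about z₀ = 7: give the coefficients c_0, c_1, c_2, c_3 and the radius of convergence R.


Let w = z − z₀, so z = z₀ + w.
Then -8 − z = -8 − (z₀ + w) = (-8 − z₀) − w = -15 − w.
f(z) = 1/(-15 − w) = (1/(-15)) · 1/(1 − w/(-15)) = Σ_{n≥0} w^n / (-15)^(n+1).
So c_n = 1/(-15)^(n+1):
  c_0 = 1/(-15)^1 = -1/15.
  c_1 = 1/(-15)^2 = 1/225.
  c_2 = 1/(-15)^3 = -1/3375.
  c_3 = 1/(-15)^4 = 1/50625.
The series is valid for |w/d| < 1, i.e. |z − z₀| < |d|.
Radius of convergence: R = |-8 − z₀| = |-15| = 15 (distance from z₀ to the singularity z = -8).

c_0 = -1/15, c_1 = 1/225, c_2 = -1/3375, c_3 = 1/50625; R = 15.


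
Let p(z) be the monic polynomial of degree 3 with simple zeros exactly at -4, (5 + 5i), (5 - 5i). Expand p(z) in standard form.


The polynomial is p(z) = ∏_{α ∈ S} (z − α), where S = {-4, (5 + 5i), (5 - 5i)}.
Expanding the product yields: p(z) = z^3 -6·z^2 + 10·z + 200.
Note conjugate pairs combine to real quadratics: (z − (5+5i))(z − (5−5i)) = z² − 10z + 50.
The resulting polynomial has degree 3 and real coefficients as required.

p(z) = z^3 -6·z^2 + 10·z + 200.


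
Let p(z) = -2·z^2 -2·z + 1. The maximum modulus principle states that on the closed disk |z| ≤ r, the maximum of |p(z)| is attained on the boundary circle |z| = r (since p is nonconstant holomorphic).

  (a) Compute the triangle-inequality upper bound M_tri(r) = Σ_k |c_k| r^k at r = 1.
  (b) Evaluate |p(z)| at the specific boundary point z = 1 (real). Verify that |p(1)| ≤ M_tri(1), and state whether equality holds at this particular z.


Coefficients: c_0 = 1, c_1 = -2, c_2 = -2. Radius r = 1.
Part (a). Triangle bound: M_tri(r) = Σ_k |c_k| r^k
  = |1|·1^0 + |-2|·1^1 + |-2|·1^2
  = 1 + 2 + 2 = 5.
This bounds M(r) := max_{|z|=r} |p(z)| from above; equality holds iff all terms c_k z^k can be made to align in phase at a single z on |z|=r.
Part (b). At z = 1 (real, on the circle |z| = r):
  p(1) = (1)·1^0 + (-2)·1^1 + (-2)·1^2 = -3.
  |p(1)| = 3.
Check: |p(1)| = 3 ≤ 5 = M_tri(1). ✓ Equality does not hold at z = 1 (the coefficients have mixed signs, so the terms do not all align in phase there).

M_tri(1) = 5; |p(1)| = 3; equality at z=1: no.


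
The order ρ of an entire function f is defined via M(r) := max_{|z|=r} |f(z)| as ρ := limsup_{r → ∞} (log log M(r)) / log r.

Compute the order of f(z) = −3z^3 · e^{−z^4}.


M(r) = max_{|z|=r} |-3|·|z|^3·|e^{−z^4}| = 3·r^3 · e^{1r^4} (the factors attain their maxima compatibly on |z|=r). Then log M(r) = log 3 + 3·log r + 1r^4, dominated by the last term, so log log M(r) ~ 4·log r. The polynomial factor -3z^3 contributes only a log r term and does not affect the order. ρ = 4.
Therefore ρ = 4.

Order ρ = 4.


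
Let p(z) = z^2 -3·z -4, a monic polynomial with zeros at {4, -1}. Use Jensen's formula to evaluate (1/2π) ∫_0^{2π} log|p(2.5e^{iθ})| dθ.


Zeros: -1, 4; r = 2.5.
Inside |z| < r: -1. Outside (|z| ≥ r): 4.
p(0) = -4, so log|p(0)| = log(4) = 1.3863.
Apply Jensen: I(r) = log|p(0)| + Σ_k log(r/|z_k|), summed over zeros inside |z| < r.
  log(r/|z_k|) for z_k = -1: log(2.5/1) = 0.9163
  Outside zeros (4) contribute nothing to the Jensen sum.
Sum over inside zeros: 0.9163.
I(r) = log|p(0)| + (inside sum) = 1.3863 + 0.9163 = 2.3026.
Note: since some zeros are outside |z| ≤ r, the simplified n·log(r) form does NOT apply — only the inside zeros contribute.

I(r) ≈ 2.3026.


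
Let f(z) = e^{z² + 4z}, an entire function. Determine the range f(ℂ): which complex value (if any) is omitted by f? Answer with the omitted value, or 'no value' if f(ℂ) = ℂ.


Little Picard bounds the complement of f(ℂ) to at most one point.
The exponent g(z) = z² + 4z is a nonconstant polynomial, hence surjective onto ℂ. So e^{g(z)} takes every value in {e^w : w ∈ ℂ} = ℂ ∖ {0}. Adding 0 shifts the range to ℂ ∖ {0}. f omits exactly 0.

Omitted value: 0.


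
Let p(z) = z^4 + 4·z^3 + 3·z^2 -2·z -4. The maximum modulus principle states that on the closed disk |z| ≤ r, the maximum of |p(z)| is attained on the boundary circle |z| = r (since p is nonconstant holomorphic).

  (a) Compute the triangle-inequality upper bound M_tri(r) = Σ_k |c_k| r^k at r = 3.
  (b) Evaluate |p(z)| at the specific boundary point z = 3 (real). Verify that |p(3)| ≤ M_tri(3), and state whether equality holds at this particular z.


Coefficients: c_0 = -4, c_1 = -2, c_2 = 3, c_3 = 4, c_4 = 1. Radius r = 3.
Part (a). Triangle bound: M_tri(r) = Σ_k |c_k| r^k
  = |-4|·3^0 + |-2|·3^1 + |3|·3^2 + |4|·3^3 + |1|·3^4
  = 4 + 6 + 27 + 108 + 81 = 226.
This bounds M(r) := max_{|z|=r} |p(z)| from above; equality holds iff all terms c_k z^k can be made to align in phase at a single z on |z|=r.
Part (b). At z = 3 (real, on the circle |z| = r):
  p(3) = (-4)·3^0 + (-2)·3^1 + (3)·3^2 + (4)·3^3 + (1)·3^4 = 206.
  |p(3)| = 206.
Check: |p(3)| = 206 ≤ 226 = M_tri(3). ✓ Equality does not hold at z = 3 (the coefficients have mixed signs, so the terms do not all align in phase there).

M_tri(3) = 226; |p(3)| = 206; equality at z=3: no.


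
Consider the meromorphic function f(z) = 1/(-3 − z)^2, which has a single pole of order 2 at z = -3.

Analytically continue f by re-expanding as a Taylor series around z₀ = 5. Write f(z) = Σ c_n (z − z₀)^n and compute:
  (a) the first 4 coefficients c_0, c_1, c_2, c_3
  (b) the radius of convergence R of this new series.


Let w = z − z₀, so z = z₀ + w.
Then -3 − z = -3 − (z₀ + w) = (-3 − z₀) − w = -8 − w.
f(z) = 1/(-8 − w)^2 = (1/(-8)^2) · (1 − w/(-8))^{−2}.
By the binomial series (1−u)^{−2} = Σ_{n≥0} C(n+1, 1) u^n for |u|<1, with u = w/(-8):
  c_n = C(n+1, 1) / (-8)^(n+2).
  c_0 = 1/(-8)^2 = 1/64.
  c_1 = 2/(-8)^3 = -1/256.
  c_2 = 3/(-8)^4 = 3/4096.
  c_3 = 4/(-8)^5 = -1/8192.
The series is valid for |w/d| < 1, i.e. |z − z₀| < |d|.
Radius of convergence: R = |-3 − z₀| = |-8| = 8 (distance from z₀ to the singularity z = -3).

c_0 = 1/64, c_1 = -1/256, c_2 = 3/4096, c_3 = -1/8192; R = 8.


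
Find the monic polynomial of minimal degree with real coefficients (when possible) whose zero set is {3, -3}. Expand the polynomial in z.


The polynomial is p(z) = ∏_{α ∈ S} (z − α), where S = {3, -3}.
Expanding the product yields: p(z) = z^2 -9.
The resulting polynomial has degree 2 and real coefficients as required.

p(z) = z^2 -9.


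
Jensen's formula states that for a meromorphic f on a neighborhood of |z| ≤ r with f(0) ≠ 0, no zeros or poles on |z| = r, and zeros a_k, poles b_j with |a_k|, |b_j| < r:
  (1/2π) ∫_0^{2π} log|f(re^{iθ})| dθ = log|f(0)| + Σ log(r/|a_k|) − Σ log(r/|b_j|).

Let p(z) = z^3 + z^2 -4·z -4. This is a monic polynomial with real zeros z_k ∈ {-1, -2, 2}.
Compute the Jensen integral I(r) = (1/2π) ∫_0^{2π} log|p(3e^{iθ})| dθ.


Zeros: -2, -1, 2; r = 3.
Inside |z| < r: -2, -1, 2. Outside (|z| ≥ r): ∅.
p(0) = -4, so log|p(0)| = log(4) = 1.3863.
Apply Jensen: I(r) = log|p(0)| + Σ_k log(r/|z_k|), summed over zeros inside |z| < r.
  log(r/|z_k|) for z_k = -1: log(3/1) = 1.0986
  log(r/|z_k|) for z_k = -2: log(3/2) = 0.4055
  log(r/|z_k|) for z_k = 2: log(3/2) = 0.4055
Sum over inside zeros: 1.9095.
I(r) = log|p(0)| + (inside sum) = 1.3863 + 1.9095 = 3.2958.
Closed form (all zeros inside, monic): I(r) = n·log(r) = 3·log(3) = 3.2958. ✓

I(r) ≈ 3.2958.


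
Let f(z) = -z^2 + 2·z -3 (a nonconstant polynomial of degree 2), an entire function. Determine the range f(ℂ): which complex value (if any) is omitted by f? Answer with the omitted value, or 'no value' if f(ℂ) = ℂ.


Little Picard bounds the complement of f(ℂ) to at most one point.
For every w ∈ ℂ, the equation p(z) − w = 0 is a nonconstant polynomial in z and hence has at least one root by the fundamental theorem of algebra. So p is surjective onto ℂ, omitting no value.

Omitted value: no value.


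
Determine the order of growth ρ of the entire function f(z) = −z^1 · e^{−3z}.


M(r) = max_{|z|=r} |-1|·|z|^1·|e^{−3z}| = 1·r^1 · e^{3r^1} (the factors attain their maxima compatibly on |z|=r). Then log M(r) = log 1 + 1·log r + 3r^1, dominated by the last term, so log log M(r) ~ 1·log r. The polynomial factor -1z^1 contributes only a log r term and does not affect the order. ρ = 1.
Therefore ρ = 1.

Order ρ = 1.


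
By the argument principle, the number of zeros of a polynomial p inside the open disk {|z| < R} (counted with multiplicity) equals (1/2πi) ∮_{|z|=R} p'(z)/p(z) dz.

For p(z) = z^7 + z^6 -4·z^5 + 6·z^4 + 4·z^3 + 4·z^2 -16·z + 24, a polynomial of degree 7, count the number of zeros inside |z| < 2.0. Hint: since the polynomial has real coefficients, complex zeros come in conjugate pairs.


The zeros of p are: (1 + 1i), (1 - 1i), (-1 + 1i), (-1 - 1i), -3, (1 + 1i), (1 - 1i).
Their magnitudes are: 1.414, 1.414, 1.414, 1.414, 3, 1.414, 1.414.
Zeros with |z| < R = 2.0: (1 + 1i), (1 - 1i), (-1 + 1i), (-1 - 1i), (1 + 1i), (1 - 1i).
Count = 6.
By the argument principle, (1/2πi) ∮_{|z|=R} p'(z)/p(z) dz equals exactly this count.

Number of zeros inside |z| < 2.0: 6.


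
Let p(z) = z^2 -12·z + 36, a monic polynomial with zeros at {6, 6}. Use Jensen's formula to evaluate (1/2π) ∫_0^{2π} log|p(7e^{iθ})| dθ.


Zeros: 6, 6; r = 7.
Inside |z| < r: 6, 6. Outside (|z| ≥ r): ∅.
p(0) = 36, so log|p(0)| = log(36) = 3.5835.
Apply Jensen: I(r) = log|p(0)| + Σ_k log(r/|z_k|), summed over zeros inside |z| < r.
  log(r/|z_k|) for z_k = 6: log(7/6) = 0.1542
  log(r/|z_k|) for z_k = 6: log(7/6) = 0.1542
Sum over inside zeros: 0.3083.
I(r) = log|p(0)| + (inside sum) = 3.5835 + 0.3083 = 3.8918.
Closed form (all zeros inside, monic): I(r) = n·log(r) = 2·log(7) = 3.8918. ✓

I(r) ≈ 3.8918.


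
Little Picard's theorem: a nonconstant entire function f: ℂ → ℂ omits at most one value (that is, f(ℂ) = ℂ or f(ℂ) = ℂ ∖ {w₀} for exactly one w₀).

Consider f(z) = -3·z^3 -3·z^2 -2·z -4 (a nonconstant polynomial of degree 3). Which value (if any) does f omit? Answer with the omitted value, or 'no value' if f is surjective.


Little Picard bounds the complement of f(ℂ) to at most one point.
For every w ∈ ℂ, the equation p(z) − w = 0 is a nonconstant polynomial in z and hence has at least one root by the fundamental theorem of algebra. So p is surjective onto ℂ, omitting no value.

Omitted value: no value.


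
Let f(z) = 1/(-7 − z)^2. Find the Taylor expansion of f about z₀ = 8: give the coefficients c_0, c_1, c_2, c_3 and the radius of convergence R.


Let w = z − z₀, so z = z₀ + w.
Then -7 − z = -7 − (z₀ + w) = (-7 − z₀) − w = -15 − w.
f(z) = 1/(-15 − w)^2 = (1/(-15)^2) · (1 − w/(-15))^{−2}.
By the binomial series (1−u)^{−2} = Σ_{n≥0} C(n+1, 1) u^n for |u|<1, with u = w/(-15):
  c_n = C(n+1, 1) / (-15)^(n+2).
  c_0 = 1/(-15)^2 = 1/225.
  c_1 = 2/(-15)^3 = -2/3375.
  c_2 = 3/(-15)^4 = 1/16875.
  c_3 = 4/(-15)^5 = -4/759375.
The series is valid for |w/d| < 1, i.e. |z − z₀| < |d|.
Radius of convergence: R = |-7 − z₀| = |-15| = 15 (distance from z₀ to the singularity z = -7).

c_0 = 1/225, c_1 = -2/3375, c_2 = 1/16875, c_3 = -4/759375; R = 15.


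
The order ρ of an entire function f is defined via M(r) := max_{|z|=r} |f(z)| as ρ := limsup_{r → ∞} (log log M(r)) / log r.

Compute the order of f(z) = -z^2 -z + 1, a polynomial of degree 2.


|f(z)| ≤ Σ|c_k|·r^k = O(r^2) as r → ∞. Polynomial growth is O(e^{r^ε}) for every ε > 0 (since r^2/e^{r^ε} → 0), so ρ ≤ ε for all ε > 0, i.e. ρ = 0. Every nonconstant polynomial has order 0.
Therefore ρ = 0.

Order ρ = 0.


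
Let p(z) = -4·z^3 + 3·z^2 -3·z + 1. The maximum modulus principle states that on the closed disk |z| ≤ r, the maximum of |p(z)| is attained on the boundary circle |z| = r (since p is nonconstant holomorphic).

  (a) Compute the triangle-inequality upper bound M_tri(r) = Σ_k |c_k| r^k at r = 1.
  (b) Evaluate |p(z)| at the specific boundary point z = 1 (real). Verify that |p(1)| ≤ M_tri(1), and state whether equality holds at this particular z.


Coefficients: c_0 = 1, c_1 = -3, c_2 = 3, c_3 = -4. Radius r = 1.
Part (a). Triangle bound: M_tri(r) = Σ_k |c_k| r^k
  = |1|·1^0 + |-3|·1^1 + |3|·1^2 + |-4|·1^3
  = 1 + 3 + 3 + 4 = 11.
This bounds M(r) := max_{|z|=r} |p(z)| from above; equality holds iff all terms c_k z^k can be made to align in phase at a single z on |z|=r.
Part (b). At z = 1 (real, on the circle |z| = r):
  p(1) = (1)·1^0 + (-3)·1^1 + (3)·1^2 + (-4)·1^3 = -3.
  |p(1)| = 3.
Check: |p(1)| = 3 ≤ 11 = M_tri(1). ✓ Equality does not hold at z = 1 (the coefficients have mixed signs, so the terms do not all align in phase there).

M_tri(1) = 11; |p(1)| = 3; equality at z=1: no.


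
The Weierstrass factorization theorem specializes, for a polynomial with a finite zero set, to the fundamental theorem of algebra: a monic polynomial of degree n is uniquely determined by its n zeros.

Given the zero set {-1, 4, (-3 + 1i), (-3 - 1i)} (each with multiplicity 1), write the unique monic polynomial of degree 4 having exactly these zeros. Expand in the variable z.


The polynomial is p(z) = ∏_{α ∈ S} (z − α), where S = {-1, 4, (-3 + 1i), (-3 - 1i)}.
Expanding the product yields: p(z) = z^4 + 3·z^3 -12·z^2 -54·z -40.
Note conjugate pairs combine to real quadratics: (z − (-3+1i))(z − (-3−1i)) = z² + 6z + 10.
The resulting polynomial has degree 4 and real coefficients as required.

p(z) = z^4 + 3·z^3 -12·z^2 -54·z -40.


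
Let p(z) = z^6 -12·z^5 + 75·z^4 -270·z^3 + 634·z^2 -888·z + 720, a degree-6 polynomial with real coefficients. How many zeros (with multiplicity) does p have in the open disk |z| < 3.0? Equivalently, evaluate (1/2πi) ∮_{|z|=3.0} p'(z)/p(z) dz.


The zeros of p are: (1 + 2i), (1 - 2i), (3 + 3i), (3 - 3i), (2 + 2i), (2 - 2i).
Their magnitudes are: 2.236, 2.236, 4.243, 4.243, 2.828, 2.828.
Zeros with |z| < R = 3.0: (1 + 2i), (1 - 2i), (2 + 2i), (2 - 2i).
Count = 4.
By the argument principle, (1/2πi) ∮_{|z|=R} p'(z)/p(z) dz equals exactly this count.

Number of zeros inside |z| < 3.0: 4.


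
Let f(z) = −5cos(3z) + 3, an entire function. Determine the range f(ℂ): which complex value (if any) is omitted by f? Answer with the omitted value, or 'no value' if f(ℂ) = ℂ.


Little Picard bounds the complement of f(ℂ) to at most one point.
cos is entire and surjective onto ℂ: for every w ∈ ℂ, cos(ζ) = w has a solution ζ ∈ ℂ (e.g., via the complex inverse arccos). With ζ = 3z this gives z = ζ/(3). Then -5·cos(3z) takes every value in -5·ℂ = ℂ, and adding 3 is a bijection of ℂ. So f is surjective and omits no value. (Note: only on the real line is cos bounded by [−1, 1].)

Omitted value: no value.


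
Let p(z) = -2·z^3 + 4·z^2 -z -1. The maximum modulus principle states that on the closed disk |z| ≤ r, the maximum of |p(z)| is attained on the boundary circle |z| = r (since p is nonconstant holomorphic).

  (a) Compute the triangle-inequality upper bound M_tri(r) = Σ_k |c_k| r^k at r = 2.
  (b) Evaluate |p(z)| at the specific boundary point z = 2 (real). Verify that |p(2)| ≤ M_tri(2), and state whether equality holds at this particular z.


Coefficients: c_0 = -1, c_1 = -1, c_2 = 4, c_3 = -2. Radius r = 2.
Part (a). Triangle bound: M_tri(r) = Σ_k |c_k| r^k
  = |-1|·2^0 + |-1|·2^1 + |4|·2^2 + |-2|·2^3
  = 1 + 2 + 16 + 16 = 35.
This bounds M(r) := max_{|z|=r} |p(z)| from above; equality holds iff all terms c_k z^k can be made to align in phase at a single z on |z|=r.
Part (b). At z = 2 (real, on the circle |z| = r):
  p(2) = (-1)·2^0 + (-1)·2^1 + (4)·2^2 + (-2)·2^3 = -3.
  |p(2)| = 3.
Check: |p(2)| = 3 ≤ 35 = M_tri(2). ✓ Equality does not hold at z = 2 (the coefficients have mixed signs, so the terms do not all align in phase there).

M_tri(2) = 35; |p(2)| = 3; equality at z=2: no.
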